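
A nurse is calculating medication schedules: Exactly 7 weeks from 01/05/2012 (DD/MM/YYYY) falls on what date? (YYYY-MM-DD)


Start: 2012-05-01
Weeks to add: 7
Convert to days: 7 x 7 = 49 days
Add 49 days to 2012-05-01
Result: 2012-06-19

2012-06-19


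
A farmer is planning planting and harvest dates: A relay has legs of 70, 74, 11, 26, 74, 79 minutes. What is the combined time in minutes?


Durations: 70, 74, 11, 26, 74, 79
Running sum: 70
+ 74 = 144
+ 11 = 155
+ 26 = 181
+ 74 = 255
+ 79 = 334
Total duration: 334 minutes
That is 5 hours and 34 minutes

334


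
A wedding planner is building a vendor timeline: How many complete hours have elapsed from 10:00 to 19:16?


Start: 10:00
End: 19:16
Hour difference: 19 - 10 = 9 hours
Minute difference: 16 - 0 = 16 minutes
Total minutes: 556
Complete hours: 556 / 60 = 9 (remainder 16)

9


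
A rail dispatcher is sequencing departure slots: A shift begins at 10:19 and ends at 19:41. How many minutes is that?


Start time: 10:19 = 619 minutes from midnight
End time: 19:41 = 1181 minutes from midnight
Difference: 1181 - 619 = 562 minutes
That is 9 hours and 22 minutes

562


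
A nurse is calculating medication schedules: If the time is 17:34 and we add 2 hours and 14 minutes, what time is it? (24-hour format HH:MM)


Start time: 17:34
Adding: 2 hours 14 minutes
Minutes: 34 + 14 = 48
Hours: 17 + 2 + 0 = 19
Result: 19:48

19:48


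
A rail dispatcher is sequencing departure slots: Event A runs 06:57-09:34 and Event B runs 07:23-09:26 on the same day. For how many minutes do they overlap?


Interval A: [417, 574] minutes from midnight
Interval B: [443, 566] minutes from midnight
Overlap start = max(417, 443) = 443
Overlap end = min(574, 566) = 566
Overlap = 566 - 443 = 123 minutes

123


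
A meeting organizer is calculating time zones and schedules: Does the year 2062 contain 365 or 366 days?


Year: 2062
Check leap year rules:
Divisible by 4? No
2062 is not a leap year
Days: 365

365


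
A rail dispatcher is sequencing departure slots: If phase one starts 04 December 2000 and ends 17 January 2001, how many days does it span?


Start date: 2000-12-04
End date: 2001-01-17
Dec 2000: +28 days
Jan 2001: +16 days
Total: 44 days

44


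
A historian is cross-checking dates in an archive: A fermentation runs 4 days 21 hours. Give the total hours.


Days: 4
Extra hours: 21
Hours per day: 24
Days to hours: 4 x 24 = 96
Total: 96 + 21 = 117

117


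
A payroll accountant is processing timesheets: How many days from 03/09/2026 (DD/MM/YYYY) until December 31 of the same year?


Start: September 03, 2026
End: December 31, 2026
Days left in September: 27
October: 31
November: 30
December: 31
Sum of remaining months: 92
Total: 27 + 92 = 119

119


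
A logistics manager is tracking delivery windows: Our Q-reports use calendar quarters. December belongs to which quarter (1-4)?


Month: December (month 12)
Q1: January-March (months 1-3)
Q2: April-June (months 4-6)
Q3: July-September (months 7-9)
Q4: October-December (months 10-12)
Month 12 falls in Q4

4


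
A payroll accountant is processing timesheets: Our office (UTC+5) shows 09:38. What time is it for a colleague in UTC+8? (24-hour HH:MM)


Local time: 09:38 at UTC+5 (offset 5h)
Target zone: UTC+8 (offset 8h)
Difference: 8 - (5) = 3 hours
Calculation: 9 + (3) = 12
Result: 12:38

12:38


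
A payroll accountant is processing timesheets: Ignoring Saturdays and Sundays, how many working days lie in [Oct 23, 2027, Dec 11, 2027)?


Start: 2027-10-23 (Saturday)
End (exclusive): 2027-12-11 (Saturday)
Total calendar days: 49
Full weeks: 49 // 7 = 7 -> 35 weekdays
Remaining 0 days starting on Saturday:
Total business days: 35 + 0 = 35

35


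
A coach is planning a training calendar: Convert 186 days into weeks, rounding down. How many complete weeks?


Total days: 186
Days per week: 7
Division: 186 / 7 = 26 remainder 4
Complete weeks: 26
Remaining days: 4

26


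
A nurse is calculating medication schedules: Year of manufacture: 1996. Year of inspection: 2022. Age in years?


Birth year: 1996
Current year: 2022
Age = current year - birth year
Age = 2022 - 1996 = 26

26


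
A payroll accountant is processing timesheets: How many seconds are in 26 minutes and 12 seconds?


Minutes: 26
Extra seconds: 12
Seconds per minute: 60
Minutes to seconds: 26 x 60 = 1560
Total: 1560 + 12 = 1572

1572


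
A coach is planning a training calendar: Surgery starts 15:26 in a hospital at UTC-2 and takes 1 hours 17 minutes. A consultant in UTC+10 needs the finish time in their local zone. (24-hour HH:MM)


Start: 15:26 in UTC-2
Step 1 - add duration:
  minutes: 26 + 17 = 43
  hours: 15 + 1 + 0 = 16
  end in UTC-2: 16:43
Step 2 - convert UTC-2 -> UTC+10:
  offset difference: 10 - (-2) = 12 hours
  16 + (12) = 28 -> mod 24 = 4
Result: 04:43 in UTC+10

04:43


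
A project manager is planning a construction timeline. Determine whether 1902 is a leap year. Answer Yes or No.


Year: 1902
Divisible by 4? 1902 / 4 = 475.5 -> No
Not divisible by 4, so NOT a leap year

No


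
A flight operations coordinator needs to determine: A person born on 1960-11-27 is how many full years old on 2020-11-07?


Birth: 1960-11-27
Reference: 2020-11-07
Year difference: 2020 - 1960 = 60
Has birthday (11-27) occurred by 11-07? No
Birthday not yet reached this year -> subtract 1
Age in full years: 59

59


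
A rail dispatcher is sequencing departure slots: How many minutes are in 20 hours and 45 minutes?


Hours: 20
Extra minutes: 45
Minutes per hour: 60
Hours to minutes: 20 x 60 = 1200
Total: 1200 + 45 = 1245

1245


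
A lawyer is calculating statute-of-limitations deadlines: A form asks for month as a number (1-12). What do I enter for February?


Calendar month order:
1. January
2. February <--
3. March
February is month number 2

2


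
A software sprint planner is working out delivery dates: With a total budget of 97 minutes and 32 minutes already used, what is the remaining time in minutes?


Total budget: 97 minutes
Time used: 32 minutes
Remaining: 97 - 32 = 65 minutes
Percent used: 33.0%
Percent remaining: 67.0%

65


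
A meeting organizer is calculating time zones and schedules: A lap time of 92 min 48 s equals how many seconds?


Minutes: 92
Seconds: 48
Convert minutes to seconds: 92 x 60 = 5520
Add remaining seconds: 5520 + 48 = 5568

5568


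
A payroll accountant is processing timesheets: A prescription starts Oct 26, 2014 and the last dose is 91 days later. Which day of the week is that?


Start: 2014-10-26 (Sunday)
Step 1 - find target date: add 91 days
  2014-10-26 + 91 days = 2015-01-25
Step 2 - day of week:
  91 mod 7 = 0
  Sunday + 0 days -> Sunday
Result: Sunday (2015-01-25)

Sunday


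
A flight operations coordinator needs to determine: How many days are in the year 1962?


Year: 1962
Check leap year rules:
Divisible by 4? No
1962 is not a leap year
Days: 365

365


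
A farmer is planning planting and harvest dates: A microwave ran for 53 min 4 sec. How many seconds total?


Minutes: 53
Extra seconds: 4
Seconds per minute: 60
Minutes to seconds: 53 x 60 = 3180
Total: 3180 + 4 = 3184

3184


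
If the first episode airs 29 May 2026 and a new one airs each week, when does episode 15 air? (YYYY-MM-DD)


First occurrence: 2026-05-29 (occurrence 1)
Each occurrence is 7 days after the previous.
Occurrence 15 is 14 weeks after the first.
14 weeks = 98 days
2026-05-29 + 98 days = 2026-09-04

2026-09-04


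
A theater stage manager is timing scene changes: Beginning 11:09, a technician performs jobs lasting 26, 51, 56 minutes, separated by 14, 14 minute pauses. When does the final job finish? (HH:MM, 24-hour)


Start: 11:09 = 669 min from midnight
  after task 1 (26 min): 11:35
  after break (14 min): 11:49
  after task 2 (51 min): 12:40
  after break (14 min): 12:54
  after task 3 (56 min): 13:50
Total elapsed: 161 minutes
End time: 13:50

13:50


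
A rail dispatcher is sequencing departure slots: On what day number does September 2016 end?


Month: September
Year: 2016
September is a 30-day month
Total: 30 days

30


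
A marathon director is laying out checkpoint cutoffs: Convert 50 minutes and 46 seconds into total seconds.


Minutes: 50
Seconds: 46
Convert minutes to seconds: 50 x 60 = 3000
Add remaining seconds: 3000 + 46 = 3046

3046


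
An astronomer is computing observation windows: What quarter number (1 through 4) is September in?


Month: September (month 9)
Q1: January-March (months 1-3)
Q2: April-June (months 4-6)
Q3: July-September (months 7-9)
Q4: October-December (months 10-12)
Month 9 falls in Q3

3


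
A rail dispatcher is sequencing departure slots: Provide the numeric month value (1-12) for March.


Calendar month order:
2. February
3. March <--
4. April
March is month number 3

3


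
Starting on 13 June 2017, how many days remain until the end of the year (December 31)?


Start: June 13, 2017
End: December 31, 2017
Days left in June: 17
July: 31
August: 31
September: 30
October: 31
... plus remaining months
Sum of remaining months: 184
Total: 17 + 184 = 201

201


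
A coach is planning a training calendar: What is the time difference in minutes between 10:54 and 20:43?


Start time: 10:54 = 654 minutes from midnight
End time: 20:43 = 1243 minutes from midnight
Difference: 1243 - 654 = 589 minutes
That is 9 hours and 49 minutes

589


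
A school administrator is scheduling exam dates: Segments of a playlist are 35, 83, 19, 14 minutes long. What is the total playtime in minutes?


Durations: 35, 83, 19, 14
Running sum: 35
+ 83 = 118
+ 19 = 137
+ 14 = 151
Total duration: 151 minutes
That is 2 hours and 31 minutes

151


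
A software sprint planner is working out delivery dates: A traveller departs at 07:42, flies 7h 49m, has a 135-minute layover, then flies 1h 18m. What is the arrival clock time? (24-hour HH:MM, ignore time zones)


Depart: 07:42
Leg 1: +469 min -> 15:31
Layover: +135 min -> 17:46
Leg 2: +78 min -> 19:04
Total travel: 682 minutes = 11h 22m
Arrival: 19:04

19:04


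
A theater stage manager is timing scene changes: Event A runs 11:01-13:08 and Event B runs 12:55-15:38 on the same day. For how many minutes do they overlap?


Interval A: [661, 788] minutes from midnight
Interval B: [775, 938] minutes from midnight
Overlap start = max(661, 775) = 775
Overlap end = min(788, 938) = 788
Overlap = 788 - 775 = 13 minutes

13


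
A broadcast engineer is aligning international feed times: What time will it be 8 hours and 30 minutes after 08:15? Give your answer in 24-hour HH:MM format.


Start time: 08:15
Adding: 8 hours 30 minutes
Minutes: 15 + 30 = 45
Hours: 8 + 8 + 0 = 16
Result: 16:45

16:45


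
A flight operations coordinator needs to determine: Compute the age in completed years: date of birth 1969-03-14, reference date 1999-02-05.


Birth: 1969-03-14
Reference: 1999-02-05
Year difference: 1999 - 1969 = 30
Has birthday (03-14) occurred by 02-05? No
Birthday not yet reached this year -> subtract 1
Age in full years: 29

29


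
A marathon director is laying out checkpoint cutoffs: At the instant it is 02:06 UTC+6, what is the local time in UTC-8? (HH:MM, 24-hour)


Local time: 02:06 at UTC+6 (offset 6h)
Target zone: UTC-8 (offset -8h)
Difference: -8 - (6) = -14 hours
Calculation: 2 + (-14) = -12
Wraparound: (-12) mod 24 = 12
Result: 12:06

12:06


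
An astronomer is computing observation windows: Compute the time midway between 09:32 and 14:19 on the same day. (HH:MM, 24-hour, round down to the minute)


Start time: 09:32 = 572 minutes from midnight
End time: 14:19 = 859 minutes from midnight
Sum: 572 + 859 = 1431
Midpoint: 1431 / 2 = 715 minutes
Convert: 715 / 60 = 11 hours, 55 minutes
Result: 11:55

11:55


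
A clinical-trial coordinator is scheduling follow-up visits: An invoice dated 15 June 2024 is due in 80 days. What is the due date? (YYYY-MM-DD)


Start: 2024-06-15
Adding 80 days
Days remaining in June: 15
After June: 65 days still to add
July 2024: 31 days, 34 remaining
August 2024: 31 days, 3 remaining
September 2024 has 30 days, need 3
Result: 2024-09-03

2024-09-03


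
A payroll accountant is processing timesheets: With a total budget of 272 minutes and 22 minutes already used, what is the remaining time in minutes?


Total budget: 272 minutes
Time used: 22 minutes
Remaining: 272 - 22 = 250 minutes
Percent used: 8.1%
Percent remaining: 91.9%

250


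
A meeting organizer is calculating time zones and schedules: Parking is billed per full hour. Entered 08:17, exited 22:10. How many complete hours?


Start: 08:17
End: 22:10
Hour difference: 22 - 8 = 14 hours
Minute difference: 10 - 17 = -7 minutes
Total minutes: 833
Complete hours: 833 / 60 = 13 (remainder 53)

13


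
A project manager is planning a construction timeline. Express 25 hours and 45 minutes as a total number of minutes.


Hours: 25
Extra minutes: 45
Minutes per hour: 60
Hours to minutes: 25 x 60 = 1500
Total: 1500 + 45 = 1545

1545


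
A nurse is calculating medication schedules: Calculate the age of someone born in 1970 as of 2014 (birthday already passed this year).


Birth year: 1970
Current year: 2014
Age = current year - birth year
Age = 2014 - 1970 = 44

44


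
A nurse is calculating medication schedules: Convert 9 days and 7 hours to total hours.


Days: 9
Extra hours: 7
Hours per day: 24
Days to hours: 9 x 24 = 216
Total: 216 + 7 = 223

223


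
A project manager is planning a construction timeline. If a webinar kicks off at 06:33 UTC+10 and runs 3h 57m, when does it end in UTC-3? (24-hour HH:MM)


Start: 06:33 in UTC+10
Step 1 - add duration:
  minutes: 33 + 57 = 90 (carry 1h)
  hours: 6 + 3 + 1 = 10
  end in UTC+10: 10:30
Step 2 - convert UTC+10 -> UTC-3:
  offset difference: -3 - (10) = -13 hours
  10 + (-13) = -3 -> mod 24 = 21
Result: 21:30 in UTC-3

21:30


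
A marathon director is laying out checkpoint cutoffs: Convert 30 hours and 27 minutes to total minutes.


Hours: 30
Minutes: 27
Convert hours to minutes: 30 x 60 = 1800
Add remaining minutes: 1800 + 27 = 1827

1827


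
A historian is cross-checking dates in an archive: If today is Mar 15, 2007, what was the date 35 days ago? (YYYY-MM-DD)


Start: 2007-03-15
Subtracting 35 days
Days already passed in March: 15
After going back through March: 20 more days to subtract
February 2007 has 28 days, need 20
Result: 2007-02-08

2007-02-08


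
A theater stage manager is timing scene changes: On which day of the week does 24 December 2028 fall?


Date: 2028-12-24
January 1, 2028 is a Saturday
Day of year: 359
Offset from Jan 1: 358 days
358 mod 7 = 1
Result: Sunday

Sunday


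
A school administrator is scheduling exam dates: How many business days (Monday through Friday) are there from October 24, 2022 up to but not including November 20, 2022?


Start: 2022-10-24 (Monday)
End (exclusive): 2022-11-20 (Sunday)
Total calendar days: 27
Full weeks: 27 // 7 = 3 -> 15 weekdays
Remaining 6 days starting on Monday:
  Mon(w), Tue(w), Wed(w), Thu(w), Fri(w), Sat(-) -> 5 weekdays
Total business days: 15 + 5 = 20

20


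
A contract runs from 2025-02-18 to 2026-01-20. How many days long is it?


Start date: 2025-02-18
End date: 2026-01-20
Feb 2025: +11 days
Mar 2025: +31 days
Apr 2025: +30 days
... (9 more months)
Total: 336 days

336


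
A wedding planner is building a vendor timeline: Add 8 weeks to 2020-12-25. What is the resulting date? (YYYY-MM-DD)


Start: 2020-12-25
Weeks to add: 8
Convert to days: 8 x 7 = 56 days
Add 56 days to 2020-12-25
Result: 2021-02-19

2021-02-19


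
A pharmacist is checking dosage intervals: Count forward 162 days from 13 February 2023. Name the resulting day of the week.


Start: 2023-02-13 (Monday)
Step 1 - find target date: add 162 days
  2023-02-13 + 162 days = 2023-07-25
Step 2 - day of week:
  162 mod 7 = 1
  Monday + 1 days -> Tuesday
Result: Tuesday (2023-07-25)

Tuesday


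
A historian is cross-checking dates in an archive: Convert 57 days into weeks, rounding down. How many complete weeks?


Total days: 57
Days per week: 7
Division: 57 / 7 = 8 remainder 1
Complete weeks: 8
Remaining days: 1

8


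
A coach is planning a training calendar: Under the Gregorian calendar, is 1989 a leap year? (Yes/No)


Year: 1989
Divisible by 4? 1989 / 4 = 497.25 -> No
Not divisible by 4, so NOT a leap year

No


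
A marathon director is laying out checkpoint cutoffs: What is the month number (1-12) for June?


Calendar month order:
5. May
6. June <--
7. July
June is month number 6

6


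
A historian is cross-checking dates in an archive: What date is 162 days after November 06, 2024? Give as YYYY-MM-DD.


Start: 2024-11-06
Adding 162 days
Days remaining in November: 24
After November: 138 days still to add
December 2024: 31 days, 107 remaining
January 2025: 31 days, 76 remaining
February 2025: 28 days, 48 remaining
March 2025: 31 days, 17 remaining
Result: 2025-04-17

2025-04-17


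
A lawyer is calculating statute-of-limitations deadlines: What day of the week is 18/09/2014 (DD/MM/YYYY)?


Date: 2014-09-18
January 1, 2014 is a Wednesday
Day of year: 261
Offset from Jan 1: 260 days
260 mod 7 = 1
Result: Thursday

Thursday


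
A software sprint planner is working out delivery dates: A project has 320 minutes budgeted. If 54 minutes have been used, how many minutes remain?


Total budget: 320 minutes
Time used: 54 minutes
Remaining: 320 - 54 = 266 minutes
Percent used: 16.9%
Percent remaining: 83.1%

266


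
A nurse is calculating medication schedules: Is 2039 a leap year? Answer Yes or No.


Year: 2039
Divisible by 4? 2039 / 4 = 509.75 -> No
Not divisible by 4, so NOT a leap year

No


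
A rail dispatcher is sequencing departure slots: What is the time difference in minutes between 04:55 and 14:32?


Start time: 04:55 = 295 minutes from midnight
End time: 14:32 = 872 minutes from midnight
Difference: 872 - 295 = 577 minutes
That is 9 hours and 37 minutes

577


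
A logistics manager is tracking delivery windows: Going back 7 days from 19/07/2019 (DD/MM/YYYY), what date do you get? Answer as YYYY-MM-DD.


Start: 2019-07-19
Subtracting 7 days
Days already passed in July: 19
Result: 2019-07-12

2019-07-12


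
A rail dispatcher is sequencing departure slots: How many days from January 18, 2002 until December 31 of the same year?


Start: January 18, 2002
End: December 31, 2002
Days left in January: 13
February: 28
March: 31
April: 30
May: 31
... plus remaining months
Sum of remaining months: 334
Total: 13 + 334 = 347

347


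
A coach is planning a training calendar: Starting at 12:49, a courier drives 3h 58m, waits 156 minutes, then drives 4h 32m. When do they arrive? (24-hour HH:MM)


Depart: 12:49
Leg 1: +238 min -> 16:47
Layover: +156 min -> 19:23
Leg 2: +272 min -> 23:55
Total travel: 666 minutes = 11h 6m
Arrival: 23:55

23:55


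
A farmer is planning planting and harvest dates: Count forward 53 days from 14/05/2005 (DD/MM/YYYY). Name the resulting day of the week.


Start: 2005-05-14 (Saturday)
Step 1 - find target date: add 53 days
  2005-05-14 + 53 days = 2005-07-06
Step 2 - day of week:
  53 mod 7 = 4
  Saturday + 4 days -> Wednesday
Result: Wednesday (2005-07-06)

Wednesday


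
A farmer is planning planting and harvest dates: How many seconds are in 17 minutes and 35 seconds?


Minutes: 17
Extra seconds: 35
Seconds per minute: 60
Minutes to seconds: 17 x 60 = 1020
Total: 1020 + 35 = 1055

1055


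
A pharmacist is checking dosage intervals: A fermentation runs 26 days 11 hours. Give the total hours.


Days: 26
Extra hours: 11
Hours per day: 24
Days to hours: 26 x 24 = 624
Total: 624 + 11 = 635

635


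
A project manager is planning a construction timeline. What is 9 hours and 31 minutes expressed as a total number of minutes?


Hours: 9
Minutes: 31
Convert hours to minutes: 9 x 60 = 540
Add remaining minutes: 540 + 31 = 571

571


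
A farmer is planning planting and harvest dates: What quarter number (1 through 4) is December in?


Month: December (month 12)
Q1: January-March (months 1-3)
Q2: April-June (months 4-6)
Q3: July-September (months 7-9)
Q4: October-December (months 10-12)
Month 12 falls in Q4

4


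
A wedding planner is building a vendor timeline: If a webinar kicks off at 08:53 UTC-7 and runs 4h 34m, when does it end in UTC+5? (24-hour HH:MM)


Start: 08:53 in UTC-7
Step 1 - add duration:
  minutes: 53 + 34 = 87 (carry 1h)
  hours: 8 + 4 + 1 = 13
  end in UTC-7: 13:27
Step 2 - convert UTC-7 -> UTC+5:
  offset difference: 5 - (-7) = 12 hours
  13 + (12) = 25 -> mod 24 = 1
Result: 01:27 in UTC+5

01:27


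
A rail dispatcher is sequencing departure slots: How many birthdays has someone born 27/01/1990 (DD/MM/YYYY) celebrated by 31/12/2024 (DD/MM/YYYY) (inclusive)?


Birth: 1990-01-27
Reference: 2024-12-31
Year difference: 2024 - 1990 = 34
Has birthday (01-27) occurred by 12-31? Yes
Age in full years: 34

34


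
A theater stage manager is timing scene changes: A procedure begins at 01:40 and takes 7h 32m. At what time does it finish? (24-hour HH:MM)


Start time: 01:40
Adding: 7 hours 32 minutes
Minutes: 40 + 32 = 72
Minute overflow: 72 >= 60, so carry 1 hour, minutes = 12
Hours: 1 + 7 + 1 = 9
Result: 09:12

09:12


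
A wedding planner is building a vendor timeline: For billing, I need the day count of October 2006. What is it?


Month: October
Year: 2006
October is a 31-day month
Total: 31 days

31


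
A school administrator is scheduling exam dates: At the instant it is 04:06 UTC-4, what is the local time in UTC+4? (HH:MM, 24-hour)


Local time: 04:06 at UTC-4 (offset -4h)
Target zone: UTC+4 (offset 4h)
Difference: 4 - (-4) = 8 hours
Calculation: 4 + (8) = 12
Result: 12:06

12:06


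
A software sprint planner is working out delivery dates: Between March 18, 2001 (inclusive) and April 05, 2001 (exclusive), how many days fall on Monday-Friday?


Start: 2001-03-18 (Sunday)
End (exclusive): 2001-04-05 (Thursday)
Total calendar days: 18
Full weeks: 18 // 7 = 2 -> 10 weekdays
Remaining 4 days starting on Sunday:
  Sun(-), Mon(w), Tue(w), Wed(w) -> 3 weekdays
Total business days: 10 + 3 = 13

13


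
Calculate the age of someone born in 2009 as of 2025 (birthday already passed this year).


Birth year: 2009
Current year: 2025
Age = current year - birth year
Age = 2025 - 2009 = 16

16


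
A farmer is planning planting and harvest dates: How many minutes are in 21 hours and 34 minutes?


Hours: 21
Extra minutes: 34
Minutes per hour: 60
Hours to minutes: 21 x 60 = 1260
Total: 1260 + 34 = 1294

1294


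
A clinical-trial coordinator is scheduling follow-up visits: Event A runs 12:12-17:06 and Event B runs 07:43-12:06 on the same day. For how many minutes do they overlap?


Interval A: [732, 1026] minutes from midnight
Interval B: [463, 726] minutes from midnight
Overlap start = max(732, 463) = 732
Overlap end = min(1026, 726) = 726
End <= start, so the intervals do not overlap: 0 minutes

0


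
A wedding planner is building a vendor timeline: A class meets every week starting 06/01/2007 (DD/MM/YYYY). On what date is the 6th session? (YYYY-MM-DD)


First occurrence: 2007-01-06 (occurrence 1)
Each occurrence is 7 days after the previous.
Occurrence 6 is 5 weeks after the first.
5 weeks = 35 days
2007-01-06 + 35 days = 2007-02-10

2007-02-10


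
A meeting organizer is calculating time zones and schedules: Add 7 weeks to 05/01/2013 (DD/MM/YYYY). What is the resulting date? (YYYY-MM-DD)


Start: 2013-01-05
Weeks to add: 7
Convert to days: 7 x 7 = 49 days
Add 49 days to 2013-01-05
Result: 2013-02-23

2013-02-23


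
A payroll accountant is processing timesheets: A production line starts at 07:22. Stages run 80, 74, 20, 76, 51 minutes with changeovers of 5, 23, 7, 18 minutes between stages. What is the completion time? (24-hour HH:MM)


Start: 07:22 = 442 min from midnight
  after task 1 (80 min): 08:42
  after break (5 min): 08:47
  after task 2 (74 min): 10:01
  after break (23 min): 10:24
  after task 3 (20 min): 10:44
  after break (7 min): 10:51
  after task 4 (76 min): 12:07
  after break (18 min): 12:25
  after task 5 (51 min): 13:16
Total elapsed: 354 minutes
End time: 13:16

13:16


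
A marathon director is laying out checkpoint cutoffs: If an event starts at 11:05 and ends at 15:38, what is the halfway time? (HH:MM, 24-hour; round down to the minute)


Start time: 11:05 = 665 minutes from midnight
End time: 15:38 = 938 minutes from midnight
Sum: 665 + 938 = 1603
Midpoint: 1603 / 2 = 801 minutes
Convert: 801 / 60 = 13 hours, 21 minutes
Result: 13:21

13:21


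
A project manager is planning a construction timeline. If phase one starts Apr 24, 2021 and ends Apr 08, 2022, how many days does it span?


Start date: 2021-04-24
End date: 2022-04-08
Apr 2021: +7 days
May 2021: +31 days
Jun 2021: +30 days
... (10 more months)
Total: 349 days

349


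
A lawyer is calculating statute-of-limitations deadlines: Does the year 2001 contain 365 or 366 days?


Year: 2001
Check leap year rules:
Divisible by 4? No
2001 is not a leap year
Days: 365

365


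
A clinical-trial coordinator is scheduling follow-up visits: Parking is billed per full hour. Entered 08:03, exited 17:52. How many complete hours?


Start: 08:03
End: 17:52
Hour difference: 17 - 8 = 9 hours
Minute difference: 52 - 3 = 49 minutes
Total minutes: 589
Complete hours: 589 / 60 = 9 (remainder 49)

9


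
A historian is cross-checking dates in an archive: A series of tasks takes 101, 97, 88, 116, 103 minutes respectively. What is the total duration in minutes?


Durations: 101, 97, 88, 116, 103
Running sum: 101
+ 97 = 198
+ 88 = 286
+ 116 = 402
+ 103 = 505
Total duration: 505 minutes
That is 8 hours and 25 minutes

505


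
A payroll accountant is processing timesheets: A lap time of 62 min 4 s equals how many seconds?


Minutes: 62
Seconds: 4
Convert minutes to seconds: 62 x 60 = 3720
Add remaining seconds: 3720 + 4 = 3724

3724


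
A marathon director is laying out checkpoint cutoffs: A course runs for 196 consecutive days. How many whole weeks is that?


Total days: 196
Days per week: 7
Division: 196 / 7 = 28 remainder 0
Complete weeks: 28
Remaining days: 0

28


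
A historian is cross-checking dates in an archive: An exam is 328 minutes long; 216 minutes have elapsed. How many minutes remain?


Total budget: 328 minutes
Time used: 216 minutes
Remaining: 328 - 216 = 112 minutes
Percent used: 65.9%
Percent remaining: 34.1%

112


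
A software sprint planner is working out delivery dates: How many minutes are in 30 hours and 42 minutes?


Hours: 30
Minutes: 42
Convert hours to minutes: 30 x 60 = 1800
Add remaining minutes: 1800 + 42 = 1842

1842


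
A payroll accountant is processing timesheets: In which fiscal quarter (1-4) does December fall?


Month: December (month 12)
Q1: January-March (months 1-3)
Q2: April-June (months 4-6)
Q3: July-September (months 7-9)
Q4: October-December (months 10-12)
Month 12 falls in Q4

4


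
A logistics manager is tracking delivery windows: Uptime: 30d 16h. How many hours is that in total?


Days: 30
Extra hours: 16
Hours per day: 24
Days to hours: 30 x 24 = 720
Total: 720 + 16 = 736

736


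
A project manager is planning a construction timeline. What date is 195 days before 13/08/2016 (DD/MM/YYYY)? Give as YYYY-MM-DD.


Start: 2016-08-13
Subtracting 195 days
Days already passed in August: 13
After going back through August: 182 more days to subtract
July 2016: 31 days, 151 remaining
June 2016: 30 days, 121 remaining
May 2016: 31 days, 90 remaining
April 2016: 30 days, 60 remaining
Result: 2016-01-31

2016-01-31


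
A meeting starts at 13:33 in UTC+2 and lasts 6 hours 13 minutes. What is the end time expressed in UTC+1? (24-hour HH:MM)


Start: 13:33 in UTC+2
Step 1 - add duration:
  minutes: 33 + 13 = 46
  hours: 13 + 6 + 0 = 19
  end in UTC+2: 19:46
Step 2 - convert UTC+2 -> UTC+1:
  offset difference: 1 - (2) = -1 hours
  19 + (-1) = 18 -> mod 24 = 18
Result: 18:46 in UTC+1

18:46


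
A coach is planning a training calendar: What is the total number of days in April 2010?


Month: April
Year: 2010
April is a 30-day month
Total: 30 days

30


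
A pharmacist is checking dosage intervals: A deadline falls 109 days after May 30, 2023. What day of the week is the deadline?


Start: 2023-05-30 (Tuesday)
Step 1 - find target date: add 109 days
  2023-05-30 + 109 days = 2023-09-16
Step 2 - day of week:
  109 mod 7 = 4
  Tuesday + 4 days -> Saturday
Result: Saturday (2023-09-16)

Saturday


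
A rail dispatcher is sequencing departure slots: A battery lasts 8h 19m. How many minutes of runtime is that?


Hours: 8
Extra minutes: 19
Minutes per hour: 60
Hours to minutes: 8 x 60 = 480
Total: 480 + 19 = 499

499


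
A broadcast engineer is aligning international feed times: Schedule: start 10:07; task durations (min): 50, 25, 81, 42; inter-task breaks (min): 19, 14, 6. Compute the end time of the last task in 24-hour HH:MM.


Start: 10:07 = 607 min from midnight
  after task 1 (50 min): 10:57
  after break (19 min): 11:16
  after task 2 (25 min): 11:41
  after break (14 min): 11:55
  after task 3 (81 min): 13:16
  after break (6 min): 13:22
  after task 4 (42 min): 14:04
Total elapsed: 237 minutes
End time: 14:04

14:04


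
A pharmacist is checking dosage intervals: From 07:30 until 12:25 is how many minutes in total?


Start time: 07:30 = 450 minutes from midnight
End time: 12:25 = 745 minutes from midnight
Difference: 745 - 450 = 295 minutes
That is 4 hours and 55 minutes

295


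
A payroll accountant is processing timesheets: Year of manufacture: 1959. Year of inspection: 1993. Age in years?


Birth year: 1959
Current year: 1993
Age = current year - birth year
Age = 1993 - 1959 = 34

34


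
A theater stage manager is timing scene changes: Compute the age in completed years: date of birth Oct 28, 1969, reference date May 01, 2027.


Birth: 1969-10-28
Reference: 2027-05-01
Year difference: 2027 - 1969 = 58
Has birthday (10-28) occurred by 05-01? No
Birthday not yet reached this year -> subtract 1
Age in full years: 57

57


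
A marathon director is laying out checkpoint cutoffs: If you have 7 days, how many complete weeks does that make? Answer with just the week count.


Total days: 7
Days per week: 7
Division: 7 / 7 = 1 remainder 0
Complete weeks: 1
Remaining days: 0

1


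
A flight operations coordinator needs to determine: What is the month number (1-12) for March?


Calendar month order:
2. February
3. March <--
4. April
March is month number 3

3


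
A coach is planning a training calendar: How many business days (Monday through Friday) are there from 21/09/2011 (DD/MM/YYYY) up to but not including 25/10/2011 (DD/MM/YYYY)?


Start: 2011-09-21 (Wednesday)
End (exclusive): 2011-10-25 (Tuesday)
Total calendar days: 34
Full weeks: 34 // 7 = 4 -> 20 weekdays
Remaining 6 days starting on Wednesday:
  Wed(w), Thu(w), Fri(w), Sat(-), Sun(-), Mon(w) -> 4 weekdays
Total business days: 20 + 4 = 24

24


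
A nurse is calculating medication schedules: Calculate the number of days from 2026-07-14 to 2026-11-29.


Start date: 2026-07-14
End date: 2026-11-29
Jul 2026: +18 days
Aug 2026: +31 days
Sep 2026: +30 days
Oct 2026: +31 days
Nov 2026: +28 days
Total: 138 days

138


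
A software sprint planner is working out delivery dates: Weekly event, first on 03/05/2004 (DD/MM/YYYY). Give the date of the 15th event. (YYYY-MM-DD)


First occurrence: 2004-05-03 (occurrence 1)
Each occurrence is 7 days after the previous.
Occurrence 15 is 14 weeks after the first.
14 weeks = 98 days
2004-05-03 + 98 days = 2004-08-09

2004-08-09


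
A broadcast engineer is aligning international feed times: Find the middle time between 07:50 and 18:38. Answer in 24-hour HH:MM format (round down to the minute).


Start time: 07:50 = 470 minutes from midnight
End time: 18:38 = 1118 minutes from midnight
Sum: 470 + 1118 = 1588
Midpoint: 1588 / 2 = 794 minutes
Convert: 794 / 60 = 13 hours, 14 minutes
Result: 13:14

13:14


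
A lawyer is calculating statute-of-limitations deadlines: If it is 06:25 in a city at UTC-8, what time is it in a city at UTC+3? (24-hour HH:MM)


Local time: 06:25 at UTC-8 (offset -8h)
Target zone: UTC+3 (offset 3h)
Difference: 3 - (-8) = 11 hours
Calculation: 6 + (11) = 17
Result: 17:25

17:25


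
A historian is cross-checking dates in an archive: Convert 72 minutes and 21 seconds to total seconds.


Minutes: 72
Extra seconds: 21
Seconds per minute: 60
Minutes to seconds: 72 x 60 = 4320
Total: 4320 + 21 = 4341

4341


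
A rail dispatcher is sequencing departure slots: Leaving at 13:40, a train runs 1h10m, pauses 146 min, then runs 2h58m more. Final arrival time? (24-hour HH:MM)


Depart: 13:40
Leg 1: +70 min -> 14:50
Layover: +146 min -> 17:16
Leg 2: +178 min -> 20:14
Total travel: 394 minutes = 6h 34m
Arrival: 20:14

20:14


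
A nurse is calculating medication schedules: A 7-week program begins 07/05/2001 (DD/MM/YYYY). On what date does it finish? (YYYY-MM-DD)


Start: 2001-05-07
Weeks to add: 7
Convert to days: 7 x 7 = 49 days
Add 49 days to 2001-05-07
Result: 2001-06-25

2001-06-25


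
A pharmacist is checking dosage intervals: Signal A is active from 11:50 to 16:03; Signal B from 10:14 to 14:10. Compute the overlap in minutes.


Interval A: [710, 963] minutes from midnight
Interval B: [614, 850] minutes from midnight
Overlap start = max(710, 614) = 710
Overlap end = min(963, 850) = 850
Overlap = 850 - 710 = 140 minutes

140


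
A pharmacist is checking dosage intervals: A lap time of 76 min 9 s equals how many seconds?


Minutes: 76
Seconds: 9
Convert minutes to seconds: 76 x 60 = 4560
Add remaining seconds: 4560 + 9 = 4569

4569


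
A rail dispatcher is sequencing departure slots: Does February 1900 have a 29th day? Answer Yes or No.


Year: 1900
Divisible by 4? 1900 / 4 = 475.0 -> Yes
Divisible by 100? 1900 / 100 = 19.0 -> Yes
Divisible by 400? 1900 / 400 = 4.75 -> No
Divisible by 100 but not 400, so NOT a leap year

No


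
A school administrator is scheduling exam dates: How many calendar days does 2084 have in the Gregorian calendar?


Year: 2084
Check leap year rules:
Divisible by 4? Yes
Divisible by 100? No
2084 is a leap year
Days: 366

366


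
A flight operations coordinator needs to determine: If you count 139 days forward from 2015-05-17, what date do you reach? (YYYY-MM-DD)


Start: 2015-05-17
Adding 139 days
Days remaining in May: 14
After May: 125 days still to add
June 2015: 30 days, 95 remaining
July 2015: 31 days, 64 remaining
August 2015: 31 days, 33 remaining
September 2015: 30 days, 3 remaining
Result: 2015-10-03

2015-10-03


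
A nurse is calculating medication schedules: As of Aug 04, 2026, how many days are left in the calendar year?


Start: August 04, 2026
End: December 31, 2026
Days left in August: 27
September: 30
October: 31
November: 30
December: 31
Sum of remaining months: 122
Total: 27 + 122 = 149

149


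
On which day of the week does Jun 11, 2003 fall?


Date: 2003-06-11
January 1, 2003 is a Wednesday
Day of year: 162
Offset from Jan 1: 161 days
161 mod 7 = 0
Result: Wednesday

Wednesday


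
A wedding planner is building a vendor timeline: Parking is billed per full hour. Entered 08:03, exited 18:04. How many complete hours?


Start: 08:03
End: 18:04
Hour difference: 18 - 8 = 10 hours
Minute difference: 4 - 3 = 1 minutes
Total minutes: 601
Complete hours: 601 / 60 = 10 (remainder 1)

10


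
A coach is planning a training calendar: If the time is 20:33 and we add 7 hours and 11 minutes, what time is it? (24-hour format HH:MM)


Start time: 20:33
Adding: 7 hours 11 minutes
Minutes: 33 + 11 = 44
Hours: 20 + 7 + 0 = 27
Hour wraparound: 27 mod 24 = 3
Result: 03:44

03:44


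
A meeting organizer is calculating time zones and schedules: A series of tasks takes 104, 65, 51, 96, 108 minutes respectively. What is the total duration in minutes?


Durations: 104, 65, 51, 96, 108
Running sum: 104
+ 65 = 169
+ 51 = 220
+ 96 = 316
+ 108 = 424
Total duration: 424 minutes
That is 7 hours and 4 minutes

424


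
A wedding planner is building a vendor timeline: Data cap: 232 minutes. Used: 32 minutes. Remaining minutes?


Total budget: 232 minutes
Time used: 32 minutes
Remaining: 232 - 32 = 200 minutes
Percent used: 13.8%
Percent remaining: 86.2%

200


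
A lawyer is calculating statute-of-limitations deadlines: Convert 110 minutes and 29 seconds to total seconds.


Minutes: 110
Extra seconds: 29
Seconds per minute: 60
Minutes to seconds: 110 x 60 = 6600
Total: 6600 + 29 = 6629

6629


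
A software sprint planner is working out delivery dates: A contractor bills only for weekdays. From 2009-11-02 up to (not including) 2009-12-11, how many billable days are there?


Start: 2009-11-02 (Monday)
End (exclusive): 2009-12-11 (Friday)
Total calendar days: 39
Full weeks: 39 // 7 = 5 -> 25 weekdays
Remaining 4 days starting on Monday:
  Mon(w), Tue(w), Wed(w), Thu(w) -> 4 weekdays
Total business days: 25 + 4 = 29

29


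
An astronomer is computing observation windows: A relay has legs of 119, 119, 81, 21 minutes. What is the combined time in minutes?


Durations: 119, 119, 81, 21
Running sum: 119
+ 119 = 238
+ 81 = 319
+ 21 = 340
Total duration: 340 minutes
That is 5 hours and 40 minutes

340


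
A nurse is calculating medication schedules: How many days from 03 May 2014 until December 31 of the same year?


Start: May 03, 2014
End: December 31, 2014
Days left in May: 28
June: 30
July: 31
August: 31
September: 30
... plus remaining months
Sum of remaining months: 214
Total: 28 + 214 = 242

242


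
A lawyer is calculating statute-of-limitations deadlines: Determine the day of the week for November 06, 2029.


Date: 2029-11-06
January 1, 2029 is a Monday
Day of year: 310
Offset from Jan 1: 309 days
309 mod 7 = 1
Result: Tuesday

Tuesday


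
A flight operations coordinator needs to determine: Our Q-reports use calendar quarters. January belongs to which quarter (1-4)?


Month: January (month 1)
Q1: January-March (months 1-3)
Q2: April-June (months 4-6)
Q3: July-September (months 7-9)
Q4: October-December (months 10-12)
Month 1 falls in Q1

1


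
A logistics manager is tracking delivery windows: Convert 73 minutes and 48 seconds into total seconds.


Minutes: 73
Seconds: 48
Convert minutes to seconds: 73 x 60 = 4380
Add remaining seconds: 4380 + 48 = 4428

4428


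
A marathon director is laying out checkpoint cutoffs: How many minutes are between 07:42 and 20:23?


Start time: 07:42 = 462 minutes from midnight
End time: 20:23 = 1223 minutes from midnight
Difference: 1223 - 462 = 761 minutes
That is 12 hours and 41 minutes

761


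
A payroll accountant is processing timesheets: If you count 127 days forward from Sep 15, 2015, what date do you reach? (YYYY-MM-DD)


Start: 2015-09-15
Adding 127 days
Days remaining in September: 15
After September: 112 days still to add
October 2015: 31 days, 81 remaining
November 2015: 30 days, 51 remaining
December 2015: 31 days, 20 remaining
January 2016 has 31 days, need 20
Result: 2016-01-20

2016-01-20


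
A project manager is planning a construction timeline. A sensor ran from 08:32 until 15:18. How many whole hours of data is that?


Start: 08:32
End: 15:18
Hour difference: 15 - 8 = 7 hours
Minute difference: 18 - 32 = -14 minutes
Total minutes: 406
Complete hours: 406 / 60 = 6 (remainder 46)

6


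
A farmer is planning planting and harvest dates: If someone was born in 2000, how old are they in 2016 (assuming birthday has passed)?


Birth year: 2000
Current year: 2016
Age = current year - birth year
Age = 2016 - 2000 = 16

16


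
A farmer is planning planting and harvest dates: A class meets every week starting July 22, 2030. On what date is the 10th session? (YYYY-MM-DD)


First occurrence: 2030-07-22 (occurrence 1)
Each occurrence is 7 days after the previous.
Occurrence 10 is 9 weeks after the first.
9 weeks = 63 days
2030-07-22 + 63 days = 2030-09-23

2030-09-23
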